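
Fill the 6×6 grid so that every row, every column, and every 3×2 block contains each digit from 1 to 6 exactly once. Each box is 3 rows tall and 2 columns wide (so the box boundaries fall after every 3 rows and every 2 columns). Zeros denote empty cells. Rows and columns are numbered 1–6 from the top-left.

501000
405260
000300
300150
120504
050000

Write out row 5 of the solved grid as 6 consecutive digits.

row 5, column 5 = 3: row 5 has {1,2,4,5}; col 5 has {5,6}; box has {4,5} → only 3 remains.
row 6, column 1 = 6: row 6 has {5}; col 1 has {1,3,4,5}; box has {1,2,3,5} → only 6 remains.
row 6, column 4 = 4: row 6 has {5,6}; col 4 has {1,2,3,5}; box has {1,5} → only 4 remains.
row 1, column 4 = 6: row 1 has {1,5}; col 4 has {1,2,3,4,5}; box has {1,2,3,5} → only 6 remains.
row 3, column 1 = 2: row 3 has {3}; col 1 has {1,3,4,5,6}; box has {4,5} → only 2 remains.
row 3, column 3 = 4: row 3 has {2,3}; col 3 has {1,5}; box has {1,2,3,5,6} → only 4 remains.
row 3, column 5 = 1: row 3 has {2,3,4}; col 5 has {3,5,6}; box has {6} → only 1 remains.
row 3, column 6 = 5: row 3 has {1,2,3,4}; col 6 has {4}; box has {1,6} → only 5 remains.
row 4, column 2 = 4: row 4 has {1,3,5}; col 2 has {2,5}; box has {1,2,3,5,6} → only 4 remains.
row 5, column 3 = 6: row 5 has {1,2,3,4,5}; col 3 has {1,4,5}; box has {1,4,5} → only 6 remains.

126534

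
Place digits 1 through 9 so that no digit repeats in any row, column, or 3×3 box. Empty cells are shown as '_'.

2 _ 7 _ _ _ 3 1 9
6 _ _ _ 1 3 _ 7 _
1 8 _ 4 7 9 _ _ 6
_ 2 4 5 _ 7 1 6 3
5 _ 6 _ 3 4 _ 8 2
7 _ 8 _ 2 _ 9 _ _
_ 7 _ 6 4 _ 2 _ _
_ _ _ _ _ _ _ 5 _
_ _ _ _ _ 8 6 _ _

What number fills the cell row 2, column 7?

row 1, column 4 = 8: row 1 has {1,2,3,7,9}; col 4 has {4,5,6}; box has {1,3,4,7,9} → only 8 remains.
row 2, column 4 = 2: row 2 has {1,3,6,7}; col 4 has {4,5,6,8}; box has {1,3,4,7,8,9} → only 2 remains.
row 3, column 7 = 5: row 3 has {1,4,6,7,8,9}; col 7 has {1,2,3,6,9}; box has {1,3,6,7,9} → only 5 remains.
row 3, column 8 = 2: row 3 has {1,4,5,6,7,8,9}; col 8 has {1,5,6,7,8}; box has {1,3,5,6,7,9} → only 2 remains.
row 4, column 1 = 9: row 4 has {1,2,3,4,5,6,7}; col 1 has {1,2,5,6,7}; box has {2,4,5,6,7,8} → only 9 remains.
row 4, column 5 = 8: row 4 has {1,2,3,4,5,6,7,9}; col 5 has {1,2,3,4,7}; box has {2,3,4,5,7} → only 8 remains.
row 5, column 2 = 1: row 5 has {2,3,4,5,6,8}; col 2 has {2,7,8}; box has {2,4,5,6,7,8,9} → only 1 remains.
row 5, column 4 = 9: row 5 has {1,2,3,4,5,6,8}; col 4 has {2,4,5,6,8}; box has {2,3,4,5,7,8} → only 9 remains.
row 5, column 7 = 7: row 5 has {1,2,3,4,5,6,8,9}; col 7 has {1,2,3,5,6,9}; box has {1,2,3,6,8,9} → only 7 remains.
row 6, column 2 = 3: row 6 has {2,7,8,9}; col 2 has {1,2,7,8}; box has {1,2,4,5,6,7,8,9} → only 3 remains.
row 6, column 4 = 1: row 6 has {2,3,7,8,9}; col 4 has {2,4,5,6,8,9}; box has {2,3,4,5,7,8,9} → only 1 remains.
row 6, column 6 = 6: row 6 has {1,2,3,7,8,9}; col 6 has {3,4,7,8,9}; box has {1,2,3,4,5,7,8,9} → only 6 remains.
row 6, column 8 = 4: row 6 has {1,2,3,6,7,8,9}; col 8 has {1,2,5,6,7,8}; box has {1,2,3,6,7,8,9} → only 4 remains.
row 6, column 9 = 5: row 6 has {1,2,3,4,6,7,8,9}; col 9 has {2,3,6,9}; box has {1,2,3,4,6,7,8,9} → only 5 remains.
row 8, column 5 = 9: row 8 has {5}; col 5 has {1,2,3,4,7,8}; box has {4,6,8} → only 9 remains.
row 9, column 5 = 5: row 9 has {6,8}; col 5 has {1,2,3,4,7,8,9}; box has {4,6,8,9} → only 5 remains.
row 1, column 5 = 6: row 1 has {1,2,3,7,8,9}; col 5 has {1,2,3,4,5,7,8,9}; box has {1,2,3,4,7,8,9} → only 6 remains.
row 1, column 6 = 5: row 1 has {1,2,3,6,7,8,9}; col 6 has {3,4,6,7,8,9}; box has {1,2,3,4,6,7,8,9} → only 5 remains.
row 3, column 3 = 3: row 3 has {1,2,4,5,6,7,8,9}; col 3 has {4,6,7,8}; box has {1,2,6,7,8} → only 3 remains.
row 7, column 6 = 1: row 7 has {2,4,6,7}; col 6 has {3,4,5,6,7,8,9}; box has {4,5,6,8,9} → only 1 remains.
row 7, column 9 = 8: row 7 has {1,2,4,6,7}; col 9 has {2,3,5,6,9}; box has {2,5,6} → only 8 remains.
row 8, column 6 = 2: row 8 has {5,9}; col 6 has {1,3,4,5,6,7,8,9}; box has {1,4,5,6,8,9} → only 2 remains.
row 8, column 7 = 4: row 8 has {2,5,9}; col 7 has {1,2,3,5,6,7,9}; box has {2,5,6,8} → only 4 remains.
row 1, column 2 = 4: row 1 has {1,2,3,5,6,7,8,9}; col 2 has {1,2,3,7,8}; box has {1,2,3,6,7,8} → only 4 remains.
row 2, column 7 = 8: row 2 has {1,2,3,6,7}; col 7 has {1,2,3,4,5,6,7,9}; box has {1,2,3,5,6,7,9} → only 8 remains.

8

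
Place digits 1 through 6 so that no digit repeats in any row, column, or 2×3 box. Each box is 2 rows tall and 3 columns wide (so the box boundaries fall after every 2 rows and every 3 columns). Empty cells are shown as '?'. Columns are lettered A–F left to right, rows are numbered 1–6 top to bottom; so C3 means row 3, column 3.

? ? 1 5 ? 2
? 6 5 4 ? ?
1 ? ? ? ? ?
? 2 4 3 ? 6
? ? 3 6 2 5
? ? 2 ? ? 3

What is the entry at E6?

4

F2 = 1 (sole candidate).
C3 = 6 (sole candidate).
D3 = 2 (sole candidate).
F3 = 4 (sole candidate).
A4 = 5 (sole candidate).
E4 = 1 (sole candidate).
A5 = 4 (sole candidate).
B5 = 1 (sole candidate).
A6 = 6 (sole candidate).
B6 = 5 (sole candidate).
D6 = 1 (sole candidate).
E6 = 4: row 6 has {1,2,3,5,6}; col 5 has {1,2}; box has {1,2,3,5,6} → only 4 remains.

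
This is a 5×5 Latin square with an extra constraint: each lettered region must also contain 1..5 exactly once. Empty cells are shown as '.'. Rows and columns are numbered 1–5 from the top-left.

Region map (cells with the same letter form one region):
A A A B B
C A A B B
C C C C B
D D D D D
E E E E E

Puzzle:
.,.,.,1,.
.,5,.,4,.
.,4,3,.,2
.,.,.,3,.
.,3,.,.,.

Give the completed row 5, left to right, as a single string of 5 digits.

row 1, column 2 = 2: row 1 has {1}; col 2 has {3,4,5}; region has {5} → only 2 remains.
row 1, column 3 = 4: row 1 has {1,2}; col 3 has {3}; region has {2,5} → only 4 remains.
row 2, column 3 = 1: row 2 has {4,5}; col 3 has {3,4}; region has {2,4,5} → only 1 remains.
row 2, column 5 = 3: row 2 has {1,4,5}; col 5 has {2}; region has {1,2,4} → only 3 remains.
row 3, column 4 = 5: row 3 has {2,3,4}; col 4 has {1,3,4}; region has {3,4} → only 5 remains.
row 4, column 2 = 1: row 4 has {3}; col 2 has {2,3,4,5}; region has {3} → only 1 remains.
row 5, column 4 = 2: row 5 has {3}; col 4 has {1,3,4,5}; region has {3} → only 2 remains.
row 1, column 1 = 3: row 1 has {1,2,4}; col 1 has {}; region has {1,2,4,5} → only 3 remains.
row 1, column 5 = 5: row 1 has {1,2,3,4}; col 5 has {2,3}; region has {1,2,3,4} → only 5 remains.
row 2, column 1 = 2: row 2 has {1,3,4,5}; col 1 has {3}; region has {3,4,5} → only 2 remains.
row 3, column 1 = 1: row 3 has {2,3,4,5}; col 1 has {2,3}; region has {2,3,4,5} → only 1 remains.
row 4, column 5 = 4: row 4 has {1,3}; col 5 has {2,3,5}; region has {1,3} → only 4 remains.
row 5, column 3 = 5: row 5 has {2,3}; col 3 has {1,3,4}; region has {2,3} → only 5 remains.
row 5, column 5 = 1: row 5 has {2,3,5}; col 5 has {2,3,4,5}; region has {2,3,5} → only 1 remains.
row 4, column 1 = 5: row 4 has {1,3,4}; col 1 has {1,2,3}; region has {1,3,4} → only 5 remains.
row 4, column 3 = 2: row 4 has {1,3,4,5}; col 3 has {1,3,4,5}; region has {1,3,4,5} → only 2 remains.
row 5, column 1 = 4: row 5 has {1,2,3,5}; col 1 has {1,2,3,5}; region has {1,2,3,5} → only 4 remains.

43521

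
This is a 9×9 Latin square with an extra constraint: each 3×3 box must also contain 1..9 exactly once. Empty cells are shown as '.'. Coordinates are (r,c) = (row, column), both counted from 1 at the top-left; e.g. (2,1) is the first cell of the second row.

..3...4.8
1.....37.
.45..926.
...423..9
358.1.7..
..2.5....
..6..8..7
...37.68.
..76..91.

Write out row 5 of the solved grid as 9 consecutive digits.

358916724

(1,5) = 6: row 1 has {3,4,8}; col 5 has {1,2,5,7}; box has {9} → only 6 remains.
(2,3) = 9: row 2 has {1,3,7}; col 3 has {2,3,5,6,7,8}; box has {1,3,4,5} → only 9 remains.
(2,9) = 5: row 2 has {1,3,7,9}; col 9 has {7,8,9}; box has {2,3,4,6,7,8} → only 5 remains.
(3,9) = 1: row 3 has {2,4,5,6,9}; col 9 has {5,7,8,9}; box has {2,3,4,5,6,7,8} → only 1 remains.
(4,3) = 1: row 4 has {2,3,4,9}; col 3 has {2,3,5,6,7,8,9}; box has {2,3,5,8} → only 1 remains.
(4,8) = 5: row 4 has {1,2,3,4,9}; col 8 has {1,6,7,8}; box has {7,9} → only 5 remains.
(5,4) = 9: row 5 has {1,3,5,7,8}; col 4 has {3,4,6}; box has {1,2,3,4,5} → only 9 remains.
(5,6) = 6: row 5 has {1,3,5,7,8,9}; col 6 has {3,8,9}; box has {1,2,3,4,5,9} → only 6 remains.
(6,6) = 7: row 6 has {2,5}; col 6 has {3,6,8,9}; box has {1,2,3,4,5,6,9} → only 7 remains.
(7,7) = 5: row 7 has {6,7,8}; col 7 has {2,3,4,6,7,9}; box has {1,6,7,8,9} → only 5 remains.
(8,3) = 4: row 8 has {3,6,7,8}; col 3 has {1,2,3,5,6,7,8,9}; box has {6,7} → only 4 remains.
(8,9) = 2: row 8 has {3,4,6,7,8}; col 9 has {1,5,7,8,9}; box has {1,5,6,7,8,9} → only 2 remains.
(9,5) = 4: row 9 has {1,6,7,9}; col 5 has {1,2,5,6,7}; box has {3,6,7,8} → only 4 remains.
(9,9) = 3: row 9 has {1,4,6,7,9}; col 9 has {1,2,5,7,8,9}; box has {1,2,5,6,7,8,9} → only 3 remains.
(1,8) = 9: row 1 has {3,4,6,8}; col 8 has {1,5,6,7,8}; box has {1,2,3,4,5,6,7,8} → only 9 remains.
(2,5) = 8: row 2 has {1,3,5,7,9}; col 5 has {1,2,4,5,6,7}; box has {6,9} → only 8 remains.
(3,4) = 7: row 3 has {1,2,4,5,6,9}; col 4 has {3,4,6,9}; box has {6,8,9} → only 7 remains.
(3,5) = 3: row 3 has {1,2,4,5,6,7,9}; col 5 has {1,2,4,5,6,7,8}; box has {6,7,8,9} → only 3 remains.
(4,7) = 8: row 4 has {1,2,3,4,5,9}; col 7 has {2,3,4,5,6,7,9}; box has {5,7,9} → only 8 remains.
(5,9) = 4: row 5 has {1,3,5,6,7,8,9}; col 9 has {1,2,3,5,7,8,9}; box has {5,7,8,9} → only 4 remains.
(6,4) = 8: row 6 has {2,5,7}; col 4 has {3,4,6,7,9}; box has {1,2,3,4,5,6,7,9} → only 8 remains.
(6,7) = 1: row 6 has {2,5,7,8}; col 7 has {2,3,4,5,6,7,8,9}; box has {4,5,7,8,9} → only 1 remains.
(6,8) = 3: row 6 has {1,2,5,7,8}; col 8 has {1,5,6,7,8,9}; box has {1,4,5,7,8,9} → only 3 remains.
(6,9) = 6: row 6 has {1,2,3,5,7,8}; col 9 has {1,2,3,4,5,7,8,9}; box has {1,3,4,5,7,8,9} → only 6 remains.
(7,5) = 9: row 7 has {5,6,7,8}; col 5 has {1,2,3,4,5,6,7,8}; box has {3,4,6,7,8} → only 9 remains.
(7,8) = 4: row 7 has {5,6,7,8,9}; col 8 has {1,3,5,6,7,8,9}; box has {1,2,3,5,6,7,8,9} → only 4 remains.
(2,4) = 2: row 2 has {1,3,5,7,8,9}; col 4 has {3,4,6,7,8,9}; box has {3,6,7,8,9} → only 2 remains.
(2,6) = 4: row 2 has {1,2,3,5,7,8,9}; col 6 has {3,6,7,8,9}; box has {2,3,6,7,8,9} → only 4 remains.
(3,1) = 8: row 3 has {1,2,3,4,5,6,7,9}; col 1 has {1,3}; box has {1,3,4,5,9} → only 8 remains.
(5,8) = 2: row 5 has {1,3,4,5,6,7,8,9}; col 8 has {1,3,4,5,6,7,8,9}; box has {1,3,4,5,6,7,8,9} → only 2 remains.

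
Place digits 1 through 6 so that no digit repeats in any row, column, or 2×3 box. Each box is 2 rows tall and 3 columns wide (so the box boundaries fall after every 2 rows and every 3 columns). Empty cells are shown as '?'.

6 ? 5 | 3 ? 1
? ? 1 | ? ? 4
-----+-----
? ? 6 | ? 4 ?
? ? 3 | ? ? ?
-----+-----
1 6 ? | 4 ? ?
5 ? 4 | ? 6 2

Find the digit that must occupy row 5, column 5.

row 1, column 5 = 2: row 1 has {1,3,5,6}; col 5 has {4,6}; box has {1,3,4} → only 2 remains.
row 2, column 5 = 5: row 2 has {1,4}; col 5 has {2,4,6}; box has {1,2,3,4} → only 5 remains.
row 3, column 1 = 2: row 3 has {4,6}; col 1 has {1,5,6}; box has {3,6} → only 2 remains.
row 4, column 1 = 4: row 4 has {3}; col 1 has {1,2,5,6}; box has {2,3,6} → only 4 remains.
row 4, column 5 = 1: row 4 has {3,4}; col 5 has {2,4,5,6}; box has {4} → only 1 remains.
row 5, column 3 = 2: row 5 has {1,4,6}; col 3 has {1,3,4,5,6}; box has {1,4,5,6} → only 2 remains.
row 5, column 5 = 3: row 5 has {1,2,4,6}; col 5 has {1,2,4,5,6}; box has {2,4,6} → only 3 remains.

3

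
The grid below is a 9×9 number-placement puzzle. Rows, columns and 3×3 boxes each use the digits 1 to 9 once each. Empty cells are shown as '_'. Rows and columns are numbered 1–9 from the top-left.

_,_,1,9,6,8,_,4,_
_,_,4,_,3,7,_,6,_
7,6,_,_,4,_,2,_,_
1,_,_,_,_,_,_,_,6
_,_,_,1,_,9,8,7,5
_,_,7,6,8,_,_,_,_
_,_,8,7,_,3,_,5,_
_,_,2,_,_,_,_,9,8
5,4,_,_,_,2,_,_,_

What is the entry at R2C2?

9

R3C4 = 5: row 3 has {2,4,6,7}; col 4 has {1,6,7,9}; box has {3,4,6,7,8,9} → only 5 remains.
R3C6 = 1: row 3 has {2,4,5,6,7}; col 6 has {2,3,7,8,9}; box has {3,4,5,6,7,8,9} → only 1 remains.
R5C5 = 2: row 5 has {1,5,7,8,9}; col 5 has {3,4,6,8}; box has {1,6,8,9} → only 2 remains.
R8C4 = 4: row 8 has {2,8,9}; col 4 has {1,5,6,7,9}; box has {2,3,7} → only 4 remains.
R9C4 = 8: row 9 has {2,4,5}; col 4 has {1,4,5,6,7,9}; box has {2,3,4,7} → only 8 remains.
R2C4 = 2: row 2 has {3,4,6,7}; col 4 has {1,4,5,6,7,8,9}; box has {1,3,4,5,6,7,8,9} → only 2 remains.
R4C4 = 3: row 4 has {1,6}; col 4 has {1,2,4,5,6,7,8,9}; box has {1,2,6,8,9} → only 3 remains.
R4C8 = 2: row 4 has {1,3,6}; col 8 has {4,5,6,7,9}; box has {5,6,7,8} → only 2 remains.
R5C2 = 3: row 5 has {1,2,5,7,8,9}; col 2 has {4,6}; box has {1,7} → only 3 remains.
R5C3 = 6: row 5 has {1,2,3,5,7,8,9}; col 3 has {1,2,4,7,8}; box has {1,3,7} → only 6 remains.
R5C1 = 4: row 5 has {1,2,3,5,6,7,8,9}; col 1 has {1,5,7}; box has {1,3,6,7} → only 4 remains.
R3C8 = 8: in row 3, 8 can only go here (every other open cell in that row sees an 8).
R4C5 = 7: in row 4, 7 can only go here (every other open cell in that row sees a 7).
R4C2 = 8: in row 4, 8 can only go here (every other open cell in that row sees an 8).
R2C1 = 8: in row 2, 8 can only go here (every other open cell in that row sees an 8).
R7C9 = 2: in row 7, 2 can only go here (every other open cell in that row sees a 2).
R7C7 = 4: in row 7, 4 can only go here (every other open cell in that row sees a 4).
R4C7 = 9: row 4 has {1,2,3,6,7,8}; col 7 has {2,4,8}; box has {2,5,6,7,8} → only 9 remains.
R4C3 = 5: row 4 has {1,2,3,6,7,8,9}; col 3 has {1,2,4,6,7,8}; box has {1,3,4,6,7,8} → only 5 remains.
R4C6 = 4: row 4 has {1,2,3,5,6,7,8,9}; col 6 has {1,2,3,7,8,9}; box has {1,2,3,6,7,8,9} → only 4 remains.
R6C6 = 5: row 6 has {6,7,8}; col 6 has {1,2,3,4,7,8,9}; box has {1,2,3,4,6,7,8,9} → only 5 remains.
R8C6 = 6: row 8 has {2,4,8,9}; col 6 has {1,2,3,4,5,7,8,9}; box has {2,3,4,7,8} → only 6 remains.
R8C1 = 3: row 8 has {2,4,6,8,9}; col 1 has {1,4,5,7,8}; box has {2,4,5,8} → only 3 remains.
R9C3 = 9: row 9 has {2,4,5,8}; col 3 has {1,2,4,5,6,7,8}; box has {2,3,4,5,8} → only 9 remains.
R9C5 = 1: row 9 has {2,4,5,8,9}; col 5 has {2,3,4,6,7,8}; box has {2,3,4,6,7,8} → only 1 remains.
R9C8 = 3: row 9 has {1,2,4,5,8,9}; col 8 has {2,4,5,6,7,8,9}; box has {2,4,5,8,9} → only 3 remains.
R9C9 = 7: row 9 has {1,2,3,4,5,8,9}; col 9 has {2,5,6,8}; box has {2,3,4,5,8,9} → only 7 remains.
R1C1 = 2: row 1 has {1,4,6,8,9}; col 1 has {1,3,4,5,7,8}; box has {1,4,6,7,8} → only 2 remains.
R1C2 = 5: row 1 has {1,2,4,6,8,9}; col 2 has {3,4,6,8}; box has {1,2,4,6,7,8} → only 5 remains.
R1C9 = 3: row 1 has {1,2,4,5,6,8,9}; col 9 has {2,5,6,7,8}; box has {2,4,6,8} → only 3 remains.
R2C2 = 9: row 2 has {2,3,4,6,7,8}; col 2 has {3,4,5,6,8}; box has {1,2,4,5,6,7,8} → only 9 remains.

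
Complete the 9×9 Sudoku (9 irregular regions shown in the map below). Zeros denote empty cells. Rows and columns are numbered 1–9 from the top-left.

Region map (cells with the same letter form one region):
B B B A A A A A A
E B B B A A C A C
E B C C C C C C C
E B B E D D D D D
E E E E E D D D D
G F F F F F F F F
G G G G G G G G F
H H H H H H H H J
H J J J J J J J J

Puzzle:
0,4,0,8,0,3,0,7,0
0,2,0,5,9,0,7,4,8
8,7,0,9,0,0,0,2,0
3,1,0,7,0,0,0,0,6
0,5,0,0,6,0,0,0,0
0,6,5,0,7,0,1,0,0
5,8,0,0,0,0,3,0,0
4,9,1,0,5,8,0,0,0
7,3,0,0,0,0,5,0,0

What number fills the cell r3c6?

5

r2c1 = 1: row 2 has {2,4,5,7,8,9}; col 1 has {3,4,5,7,8}; region has {3,5,6,7,8} → only 1 remains.
r2c6 = 6: row 2 has {1,2,4,5,7,8,9}; col 6 has {3,8}; region has {3,4,7,8,9} → only 6 remains.
r1c7 = 2: row 1 has {3,4,7,8}; col 7 has {1,3,5,7}; region has {3,4,6,7,8,9} → only 2 remains.
r2c3 = 3: row 2 has {1,2,4,5,6,7,8,9}; col 3 has {1,5}; region has {1,2,4,5,7} → only 3 remains.
r8c7 = 6: row 8 has {1,4,5,8,9}; col 7 has {1,2,3,5,7}; region has {1,4,5,7,8,9} → only 6 remains.
r8c8 = 3: row 8 has {1,4,5,6,8,9}; col 8 has {2,4,7}; region has {1,4,5,6,7,8,9} → only 3 remains.
r1c5 = 1: row 1 has {2,3,4,7,8}; col 5 has {5,6,7,9}; region has {2,3,4,6,7,8,9} → only 1 remains.
r1c9 = 5: row 1 has {1,2,3,4,7,8}; col 9 has {6,8}; region has {1,2,3,4,6,7,8,9} → only 5 remains.
r3c7 = 4: row 3 has {2,7,8,9}; col 7 has {1,2,3,5,6,7}; region has {2,7,8,9} → only 4 remains.
r8c4 = 2: row 8 has {1,3,4,5,6,8,9}; col 4 has {5,7,8,9}; region has {1,3,4,5,6,7,8,9} → only 2 remains.
r8c9 = 7: row 8 has {1,2,3,4,5,6,8,9}; col 9 has {5,6,8}; region has {3,5} → only 7 remains.
r3c3 = 6: row 3 has {2,4,7,8,9}; col 3 has {1,3,5}; region has {2,4,7,8,9} → only 6 remains.
r3c5 = 3: row 3 has {2,4,6,7,8,9}; col 5 has {1,5,6,7,9}; region has {2,4,6,7,8,9} → only 3 remains.
r3c9 = 1: row 3 has {2,3,4,6,7,8,9}; col 9 has {5,6,7,8}; region has {2,3,4,6,7,8,9} → only 1 remains.
r5c4 = 4: row 5 has {5,6}; col 4 has {2,5,7,8,9}; region has {1,3,5,6,7,8} → only 4 remains.
r6c4 = 3: row 6 has {1,5,6,7}; col 4 has {2,4,5,7,8,9}; region has {1,5,6,7} → only 3 remains.
r1c3 = 9: row 1 has {1,2,3,4,5,7,8}; col 3 has {1,3,5,6}; region has {1,2,3,4,5,7} → only 9 remains.
r3c6 = 5: row 3 has {1,2,3,4,6,7,8,9}; col 6 has {3,6,8}; region has {1,2,3,4,6,7,8,9} → only 5 remains.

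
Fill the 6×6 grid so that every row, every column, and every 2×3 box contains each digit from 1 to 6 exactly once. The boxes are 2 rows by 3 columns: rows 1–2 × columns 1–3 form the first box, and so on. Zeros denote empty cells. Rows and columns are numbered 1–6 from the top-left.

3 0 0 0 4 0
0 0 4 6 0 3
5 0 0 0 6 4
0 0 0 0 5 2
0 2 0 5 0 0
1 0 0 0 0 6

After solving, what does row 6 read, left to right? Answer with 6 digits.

row 2, column 1 = 2: row 2 has {3,4,6}; col 1 has {1,3,5}; box has {3,4} → only 2 remains.
row 2, column 5 = 1: row 2 has {2,3,4,6}; col 5 has {4,5,6}; box has {3,4,6} → only 1 remains.
row 5, column 5 = 3: row 5 has {2,5}; col 5 has {1,4,5,6}; box has {5,6} → only 3 remains.
row 5, column 6 = 1: row 5 has {2,3,5}; col 6 has {2,3,4,6}; box has {3,5,6} → only 1 remains.
row 6, column 5 = 2: row 6 has {1,6}; col 5 has {1,3,4,5,6}; box has {1,3,5,6} → only 2 remains.
row 1, column 4 = 2: row 1 has {3,4}; col 4 has {5,6}; box has {1,3,4,6} → only 2 remains.
row 1, column 6 = 5: row 1 has {2,3,4}; col 6 has {1,2,3,4,6}; box has {1,2,3,4,6} → only 5 remains.
row 2, column 2 = 5: row 2 has {1,2,3,4,6}; col 2 has {2}; box has {2,3,4} → only 5 remains.
row 5, column 3 = 6: row 5 has {1,2,3,5}; col 3 has {4}; box has {1,2} → only 6 remains.
row 6, column 4 = 4: row 6 has {1,2,6}; col 4 has {2,5,6}; box has {1,2,3,5,6} → only 4 remains.
row 1, column 3 = 1: row 1 has {2,3,4,5}; col 3 has {4,6}; box has {2,3,4,5} → only 1 remains.
row 4, column 3 = 3: row 4 has {2,5}; col 3 has {1,4,6}; box has {5} → only 3 remains.
row 4, column 4 = 1: row 4 has {2,3,5}; col 4 has {2,4,5,6}; box has {2,4,5,6} → only 1 remains.
row 5, column 1 = 4: row 5 has {1,2,3,5,6}; col 1 has {1,2,3,5}; box has {1,2,6} → only 4 remains.
row 6, column 2 = 3: row 6 has {1,2,4,6}; col 2 has {2,5}; box has {1,2,4,6} → only 3 remains.
row 6, column 3 = 5: row 6 has {1,2,3,4,6}; col 3 has {1,3,4,6}; box has {1,2,3,4,6} → only 5 remains.

135426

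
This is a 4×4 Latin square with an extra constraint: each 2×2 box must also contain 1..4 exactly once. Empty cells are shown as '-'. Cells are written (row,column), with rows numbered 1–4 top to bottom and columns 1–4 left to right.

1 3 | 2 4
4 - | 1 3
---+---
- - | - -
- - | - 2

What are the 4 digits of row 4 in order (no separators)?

3142

(2,2) = 2 (sole candidate).
(3,4) = 1 (sole candidate).
(4,1) = 3: row 4 has {2}; col 1 has {1,4}; box has {} → only 3 remains.
(4,3) = 4: row 4 has {2,3}; col 3 has {1,2}; box has {1,2} → only 4 remains.
(3,1) = 2 (sole candidate).
(3,2) = 4 (sole candidate).
(3,3) = 3 (sole candidate).
(4,2) = 1: row 4 has {2,3,4}; col 2 has {2,3,4}; box has {2,3,4} → only 1 remains.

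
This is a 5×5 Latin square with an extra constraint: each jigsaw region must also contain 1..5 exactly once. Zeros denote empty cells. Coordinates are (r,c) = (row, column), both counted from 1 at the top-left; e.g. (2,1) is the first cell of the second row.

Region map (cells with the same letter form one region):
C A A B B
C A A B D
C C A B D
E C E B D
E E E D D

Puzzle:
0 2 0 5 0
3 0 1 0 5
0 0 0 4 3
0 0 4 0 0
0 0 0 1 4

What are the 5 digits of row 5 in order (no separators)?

(1,3) = 3: row 1 has {2,5}; col 3 has {1,4}; region has {1,2} → only 3 remains.
(1,5) = 1: row 1 has {2,3,5}; col 5 has {3,4,5}; region has {4,5} → only 1 remains.
(2,2) = 4: row 2 has {1,3,5}; col 2 has {2}; region has {1,2,3} → only 4 remains.
(2,4) = 2: row 2 has {1,3,4,5}; col 4 has {1,4,5}; region has {1,4,5} → only 2 remains.
(3,3) = 5: row 3 has {3,4}; col 3 has {1,3,4}; region has {1,2,3,4} → only 5 remains.
(4,4) = 3: row 4 has {4}; col 4 has {1,2,4,5}; region has {1,2,4,5} → only 3 remains.
(4,5) = 2: row 4 has {3,4}; col 5 has {1,3,4,5}; region has {1,3,4,5} → only 2 remains.
(5,3) = 2: row 5 has {1,4}; col 3 has {1,3,4,5}; region has {4} → only 2 remains.
(1,1) = 4: row 1 has {1,2,3,5}; col 1 has {3}; region has {3} → only 4 remains.
(3,2) = 1: row 3 has {3,4,5}; col 2 has {2,4}; region has {3,4} → only 1 remains.
(4,2) = 5: row 4 has {2,3,4}; col 2 has {1,2,4}; region has {1,3,4} → only 5 remains.
(5,1) = 5: row 5 has {1,2,4}; col 1 has {3,4}; region has {2,4} → only 5 remains.
(5,2) = 3: row 5 has {1,2,4,5}; col 2 has {1,2,4,5}; region has {2,4,5} → only 3 remains.

53214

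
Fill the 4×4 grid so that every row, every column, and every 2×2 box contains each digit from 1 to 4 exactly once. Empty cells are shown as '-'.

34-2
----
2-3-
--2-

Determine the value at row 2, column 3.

row 1, column 3 = 1 (sole candidate).
row 2, column 1 = 1 (sole candidate).
row 2, column 2 = 2 (sole candidate).
row 2, column 3 = 4: row 2 has {1,2}; col 3 has {1,2,3}; box has {1,2} → only 4 remains.

4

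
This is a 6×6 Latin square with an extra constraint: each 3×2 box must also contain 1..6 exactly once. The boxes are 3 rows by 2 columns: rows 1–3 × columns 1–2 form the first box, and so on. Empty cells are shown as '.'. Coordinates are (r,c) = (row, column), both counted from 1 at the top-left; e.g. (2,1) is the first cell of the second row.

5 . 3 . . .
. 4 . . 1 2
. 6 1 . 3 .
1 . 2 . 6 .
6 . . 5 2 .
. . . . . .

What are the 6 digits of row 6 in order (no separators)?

(1,5) = 4: row 1 has {3,5}; col 5 has {1,2,3,6}; box has {1,2,3} → only 4 remains.
(1,6) = 6: row 1 has {3,4,5}; col 6 has {2}; box has {1,2,3,4} → only 6 remains.
(2,1) = 3: row 2 has {1,2,4}; col 1 has {1,5,6}; box has {4,5,6} → only 3 remains.
(2,4) = 6: row 2 has {1,2,3,4}; col 4 has {5}; box has {1,3} → only 6 remains.
(3,1) = 2: row 3 has {1,3,6}; col 1 has {1,3,5,6}; box has {3,4,5,6} → only 2 remains.
(3,4) = 4: row 3 has {1,2,3,6}; col 4 has {5,6}; box has {1,3,6} → only 4 remains.
(3,6) = 5: row 3 has {1,2,3,4,6}; col 6 has {2,6}; box has {1,2,3,4,6} → only 5 remains.
(4,4) = 3: row 4 has {1,2,6}; col 4 has {4,5,6}; box has {2,5} → only 3 remains.
(4,6) = 4: row 4 has {1,2,3,6}; col 6 has {2,5,6}; box has {2,6} → only 4 remains.
(5,2) = 3: row 5 has {2,5,6}; col 2 has {4,6}; box has {1,6} → only 3 remains.
(5,3) = 4: row 5 has {2,3,5,6}; col 3 has {1,2,3}; box has {2,3,5} → only 4 remains.
(5,6) = 1: row 5 has {2,3,4,5,6}; col 6 has {2,4,5,6}; box has {2,4,6} → only 1 remains.
(6,1) = 4: row 6 has {}; col 1 has {1,2,3,5,6}; box has {1,3,6} → only 4 remains.
(6,3) = 6: row 6 has {4}; col 3 has {1,2,3,4}; box has {2,3,4,5} → only 6 remains.
(6,4) = 1: row 6 has {4,6}; col 4 has {3,4,5,6}; box has {2,3,4,5,6} → only 1 remains.
(6,5) = 5: row 6 has {1,4,6}; col 5 has {1,2,3,4,6}; box has {1,2,4,6} → only 5 remains.
(6,6) = 3: row 6 has {1,4,5,6}; col 6 has {1,2,4,5,6}; box has {1,2,4,5,6} → only 3 remains.
(1,2) = 1: row 1 has {3,4,5,6}; col 2 has {3,4,6}; box has {2,3,4,5,6} → only 1 remains.
(1,4) = 2: row 1 has {1,3,4,5,6}; col 4 has {1,3,4,5,6}; box has {1,3,4,6} → only 2 remains.
(2,3) = 5: row 2 has {1,2,3,4,6}; col 3 has {1,2,3,4,6}; box has {1,2,3,4,6} → only 5 remains.
(4,2) = 5: row 4 has {1,2,3,4,6}; col 2 has {1,3,4,6}; box has {1,3,4,6} → only 5 remains.
(6,2) = 2: row 6 has {1,3,4,5,6}; col 2 has {1,3,4,5,6}; box has {1,3,4,5,6} → only 2 remains.

426153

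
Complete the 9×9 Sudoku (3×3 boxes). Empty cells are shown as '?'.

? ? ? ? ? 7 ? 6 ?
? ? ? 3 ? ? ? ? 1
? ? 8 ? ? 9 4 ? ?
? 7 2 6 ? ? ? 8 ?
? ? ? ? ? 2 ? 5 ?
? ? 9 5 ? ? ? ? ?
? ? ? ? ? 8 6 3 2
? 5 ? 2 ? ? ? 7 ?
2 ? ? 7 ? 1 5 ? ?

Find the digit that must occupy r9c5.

3

r3c4 = 1: row 3 has {4,8,9}; col 4 has {2,3,5,6,7}; box has {3,7,9} → only 1 remains.
r3c8 = 2: row 3 has {1,4,8,9}; col 8 has {3,5,6,7,8}; box has {1,4,6} → only 2 remains.
r2c8 = 9: row 2 has {1,3}; col 8 has {2,3,5,6,7,8}; box has {1,2,4,6} → only 9 remains.
r9c8 = 4: row 9 has {1,2,5,7}; col 8 has {2,3,5,6,7,8,9}; box has {2,3,5,6,7} → only 4 remains.
r6c8 = 1: row 6 has {5,9}; col 8 has {2,3,4,5,6,7,8,9}; box has {5,8} → only 1 remains.
r4c1 = 5: in row 4, 5 can only go here (every other open cell in that row sees a 5).
r4c5 = 1: in row 4, 1 can only go here (every other open cell in that row sees a 1).
r6c7 = 2: in row 6, 2 can only go here (every other open cell in that row sees a 2).
r7c5 = 5: in row 7, 5 can only go here (every other open cell in that row sees a 5).
r3c5 = 6: row 3 has {1,2,4,8,9}; col 5 has {1,5}; box has {1,3,7,9} → only 6 remains.
r3c2 = 3: row 3 has {1,2,4,6,8,9}; col 2 has {5,7}; box has {8} → only 3 remains.
r3c1 = 7: row 3 has {1,2,3,4,6,8,9}; col 1 has {2,5}; box has {3,8} → only 7 remains.
r3c9 = 5: row 3 has {1,2,3,4,6,7,8,9}; col 9 has {1,2}; box has {1,2,4,6,9} → only 5 remains.
r1c3 = 5: in row 1, 5 can only go here (every other open cell in that row sees a 5).
r2c6 = 5: in row 2, 5 can only go here (every other open cell in that row sees a 5).
r2c7 = 7: in row 2, 7 can only go here (every other open cell in that row sees a 7).
r2c5 = 8: in row 2, 8 can only go here (every other open cell in that row sees an 8).
r1c4 = 4: row 1 has {5,6,7}; col 4 has {1,2,3,5,6,7}; box has {1,3,5,6,7,8,9} → only 4 remains.
r1c5 = 2: row 1 has {4,5,6,7}; col 5 has {1,5,6,8}; box has {1,3,4,5,6,7,8,9} → only 2 remains.
r7c4 = 9: row 7 has {2,3,5,6,8}; col 4 has {1,2,3,4,5,6,7}; box has {1,2,5,7,8} → only 9 remains.
r9c5 = 3: row 9 has {1,2,4,5,7}; col 5 has {1,2,5,6,8}; box has {1,2,5,7,8,9} → only 3 remains.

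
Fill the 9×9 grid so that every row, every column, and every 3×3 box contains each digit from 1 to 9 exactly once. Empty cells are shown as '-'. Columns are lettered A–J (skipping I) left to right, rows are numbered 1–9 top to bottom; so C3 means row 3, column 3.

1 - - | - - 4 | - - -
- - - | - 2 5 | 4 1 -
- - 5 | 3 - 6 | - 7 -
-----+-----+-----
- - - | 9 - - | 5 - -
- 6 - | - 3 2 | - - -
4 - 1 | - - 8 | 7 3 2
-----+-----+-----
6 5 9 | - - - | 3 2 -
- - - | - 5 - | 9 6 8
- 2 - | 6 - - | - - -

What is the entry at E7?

8

J3 = 9 (sole candidate).
B6 = 9 (sole candidate).
D6 = 5 (sole candidate).
E6 = 6 (sole candidate).
G9 = 1 (sole candidate).
G5 = 8 (sole candidate).
G3 = 2 (sole candidate).
H4 = 4 (sole candidate).
C5 = 7 (sole candidate).
H5 = 9 (sole candidate).
J5 = 1 (sole candidate).
H9 = 5 (sole candidate).
G1 = 6 (sole candidate).
H1 = 8 (sole candidate).
J2 = 3 (sole candidate).
A3 = 8 (sole candidate).
B3 = 4 (sole candidate).
E3 = 1 (sole candidate).
E4 = 7 (sole candidate).
F4 = 1 (sole candidate).
J4 = 6 (sole candidate).
A5 = 5 (sole candidate).
D5 = 4 (sole candidate).
F7 = 7 (sole candidate).
J7 = 4 (sole candidate).
F8 = 3 (sole candidate).
F9 = 9 (sole candidate).
J9 = 7 (sole candidate).
D1 = 7 (sole candidate).
E1 = 9 (sole candidate).
J1 = 5 (sole candidate).
B2 = 7 (sole candidate).
C2 = 6 (sole candidate).
D2 = 8 (sole candidate).
D7 = 1 (sole candidate).
E7 = 8: row 7 has {1,2,3,4,5,6,7,9}; col 5 has {1,2,3,5,6,7,9}; box has {1,3,5,6,7,9} → only 8 remains.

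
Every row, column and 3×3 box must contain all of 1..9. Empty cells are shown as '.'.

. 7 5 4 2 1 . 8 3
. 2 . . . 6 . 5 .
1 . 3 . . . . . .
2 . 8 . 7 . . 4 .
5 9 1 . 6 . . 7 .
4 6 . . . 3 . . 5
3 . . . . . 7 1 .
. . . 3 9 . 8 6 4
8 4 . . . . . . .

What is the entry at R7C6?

8

R2C1 = 9: row 2 has {2,5,6}; col 1 has {1,2,3,4,5,8}; box has {1,2,3,5,7} → only 9 remains.
R2C3 = 4: row 2 has {2,5,6,9}; col 3 has {1,3,5,8}; box has {1,2,3,5,7,9} → only 4 remains.
R2C7 = 1: row 2 has {2,4,5,6,9}; col 7 has {7,8}; box has {3,5,8} → only 1 remains.
R2C9 = 7: row 2 has {1,2,4,5,6,9}; col 9 has {3,4,5}; box has {1,3,5,8} → only 7 remains.
R3C2 = 8: row 3 has {1,3}; col 2 has {2,4,6,7,9}; box has {1,2,3,4,5,7,9} → only 8 remains.
R3C5 = 5: row 3 has {1,3,8}; col 5 has {2,6,7,9}; box has {1,2,4,6} → only 5 remains.
R4C2 = 3: row 4 has {2,4,7,8}; col 2 has {2,4,6,7,8,9}; box has {1,2,4,5,6,8,9} → only 3 remains.
R6C3 = 7: row 6 has {3,4,5,6}; col 3 has {1,3,4,5,8}; box has {1,2,3,4,5,6,8,9} → only 7 remains.
R7C2 = 5: row 7 has {1,3,7}; col 2 has {2,3,4,6,7,8,9}; box has {3,4,8} → only 5 remains.
R8C1 = 7: row 8 has {3,4,6,8,9}; col 1 has {1,2,3,4,5,8,9}; box has {3,4,5,8} → only 7 remains.
R8C2 = 1: row 8 has {3,4,6,7,8,9}; col 2 has {2,3,4,5,6,7,8,9}; box has {3,4,5,7,8} → only 1 remains.
R8C3 = 2: row 8 has {1,3,4,6,7,8,9}; col 3 has {1,3,4,5,7,8}; box has {1,3,4,5,7,8} → only 2 remains.
R8C6 = 5: row 8 has {1,2,3,4,6,7,8,9}; col 6 has {1,3,6}; box has {3,9} → only 5 remains.
R9C5 = 1: row 9 has {4,8}; col 5 has {2,5,6,7,9}; box has {3,5,9} → only 1 remains.
R1C1 = 6: row 1 has {1,2,3,4,5,7,8}; col 1 has {1,2,3,4,5,7,8,9}; box has {1,2,3,4,5,7,8,9} → only 6 remains.
R1C7 = 9: row 1 has {1,2,3,4,5,6,7,8}; col 7 has {1,7,8}; box has {1,3,5,7,8} → only 9 remains.
R2C4 = 8: row 2 has {1,2,4,5,6,7,9}; col 4 has {3,4}; box has {1,2,4,5,6} → only 8 remains.
R2C5 = 3: row 2 has {1,2,4,5,6,7,8,9}; col 5 has {1,2,5,6,7,9}; box has {1,2,4,5,6,8} → only 3 remains.
R3C8 = 2: row 3 has {1,3,5,8}; col 8 has {1,4,5,6,7,8}; box has {1,3,5,7,8,9} → only 2 remains.
R3C9 = 6: row 3 has {1,2,3,5,8}; col 9 has {3,4,5,7}; box has {1,2,3,5,7,8,9} → only 6 remains.
R4C6 = 9: row 4 has {2,3,4,7,8}; col 6 has {1,3,5,6}; box has {3,6,7} → only 9 remains.
R4C7 = 6: row 4 has {2,3,4,7,8,9}; col 7 has {1,7,8,9}; box has {4,5,7} → only 6 remains.
R4C9 = 1: row 4 has {2,3,4,6,7,8,9}; col 9 has {3,4,5,6,7}; box has {4,5,6,7} → only 1 remains.
R5C4 = 2: row 5 has {1,5,6,7,9}; col 4 has {3,4,8}; box has {3,6,7,9} → only 2 remains.
R5C7 = 3: row 5 has {1,2,5,6,7,9}; col 7 has {1,6,7,8,9}; box has {1,4,5,6,7} → only 3 remains.
R5C9 = 8: row 5 has {1,2,3,5,6,7,9}; col 9 has {1,3,4,5,6,7}; box has {1,3,4,5,6,7} → only 8 remains.
R6C4 = 1: row 6 has {3,4,5,6,7}; col 4 has {2,3,4,8}; box has {2,3,6,7,9} → only 1 remains.
R6C5 = 8: row 6 has {1,3,4,5,6,7}; col 5 has {1,2,3,5,6,7,9}; box has {1,2,3,6,7,9} → only 8 remains.
R6C7 = 2: row 6 has {1,3,4,5,6,7,8}; col 7 has {1,3,6,7,8,9}; box has {1,3,4,5,6,7,8} → only 2 remains.
R6C8 = 9: row 6 has {1,2,3,4,5,6,7,8}; col 8 has {1,2,4,5,6,7,8}; box has {1,2,3,4,5,6,7,8} → only 9 remains.
R7C4 = 6: row 7 has {1,3,5,7}; col 4 has {1,2,3,4,8}; box has {1,3,5,9} → only 6 remains.
R7C5 = 4: row 7 has {1,3,5,6,7}; col 5 has {1,2,3,5,6,7,8,9}; box has {1,3,5,6,9} → only 4 remains.
R9C4 = 7: row 9 has {1,4,8}; col 4 has {1,2,3,4,6,8}; box has {1,3,4,5,6,9} → only 7 remains.
R9C6 = 2: row 9 has {1,4,7,8}; col 6 has {1,3,5,6,9}; box has {1,3,4,5,6,7,9} → only 2 remains.
R9C7 = 5: row 9 has {1,2,4,7,8}; col 7 has {1,2,3,6,7,8,9}; box has {1,4,6,7,8} → only 5 remains.
R9C8 = 3: row 9 has {1,2,4,5,7,8}; col 8 has {1,2,4,5,6,7,8,9}; box has {1,4,5,6,7,8} → only 3 remains.
R9C9 = 9: row 9 has {1,2,3,4,5,7,8}; col 9 has {1,3,4,5,6,7,8}; box has {1,3,4,5,6,7,8} → only 9 remains.
R3C4 = 9: row 3 has {1,2,3,5,6,8}; col 4 has {1,2,3,4,6,7,8}; box has {1,2,3,4,5,6,8} → only 9 remains.
R3C6 = 7: row 3 has {1,2,3,5,6,8,9}; col 6 has {1,2,3,5,6,9}; box has {1,2,3,4,5,6,8,9} → only 7 remains.
R3C7 = 4: row 3 has {1,2,3,5,6,7,8,9}; col 7 has {1,2,3,5,6,7,8,9}; box has {1,2,3,5,6,7,8,9} → only 4 remains.
R4C4 = 5: row 4 has {1,2,3,4,6,7,8,9}; col 4 has {1,2,3,4,6,7,8,9}; box has {1,2,3,6,7,8,9} → only 5 remains.
R5C6 = 4: row 5 has {1,2,3,5,6,7,8,9}; col 6 has {1,2,3,5,6,7,9}; box has {1,2,3,5,6,7,8,9} → only 4 remains.
R7C3 = 9: row 7 has {1,3,4,5,6,7}; col 3 has {1,2,3,4,5,7,8}; box has {1,2,3,4,5,7,8} → only 9 remains.
R7C6 = 8: row 7 has {1,3,4,5,6,7,9}; col 6 has {1,2,3,4,5,6,7,9}; box has {1,2,3,4,5,6,7,9} → only 8 remains.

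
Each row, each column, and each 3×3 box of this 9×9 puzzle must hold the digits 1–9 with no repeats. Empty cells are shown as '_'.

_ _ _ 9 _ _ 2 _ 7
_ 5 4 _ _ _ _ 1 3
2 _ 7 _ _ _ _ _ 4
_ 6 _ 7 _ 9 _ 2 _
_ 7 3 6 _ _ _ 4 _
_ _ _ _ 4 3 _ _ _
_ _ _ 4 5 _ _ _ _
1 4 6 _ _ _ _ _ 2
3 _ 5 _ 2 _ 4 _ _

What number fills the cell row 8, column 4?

row 1, column 6 = 4 (hidden single in row 1).
row 1, column 8 = 5 (hidden single in row 1).
row 4, column 7 = 3 (hidden single in row 4).
row 4, column 1 = 4 (hidden single in row 4).
row 4, column 9 = 5 (hidden single in row 4).
row 5, column 6 = 2 (hidden single in row 5).
row 2, column 4 = 2 (hidden single in row 2).
row 5, column 1 = 5 (hidden single in row 5).
row 6, column 4 = 5 (hidden single in row 6).
row 3, column 6 = 5 (hidden single in row 3).
row 7, column 8 = 3 (hidden single in row 7).
row 8, column 7 = 5 (hidden single in row 8).
row 7, column 1 = 7 (hidden single in column 1).
row 8, column 5 = 9 (hidden single in column 5).
row 8, column 4 = 3: in row 8, 3 can only go here (every other open cell in that row sees a 3).

3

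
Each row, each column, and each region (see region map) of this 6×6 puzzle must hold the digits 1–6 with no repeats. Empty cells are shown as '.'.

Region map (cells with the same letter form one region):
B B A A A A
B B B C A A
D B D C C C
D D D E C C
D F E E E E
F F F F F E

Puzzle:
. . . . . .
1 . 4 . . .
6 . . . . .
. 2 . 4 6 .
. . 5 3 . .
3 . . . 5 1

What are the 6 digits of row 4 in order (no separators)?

521463

R4C1 = 5: row 4 has {2,4,6}; col 1 has {1,3,6}; region has {2,6} → only 5 remains.
R4C6 = 3: row 4 has {2,4,5,6}; col 6 has {1}; region has {6} → only 3 remains.
R5C1 = 4: row 5 has {3,5}; col 1 has {1,3,5,6}; region has {2,5,6} → only 4 remains.
R5C5 = 2: row 5 has {3,4,5}; col 5 has {5,6}; region has {1,3,4,5} → only 2 remains.
R5C6 = 6: row 5 has {2,3,4,5}; col 6 has {1,3}; region has {1,2,3,4,5} → only 6 remains.
R1C1 = 2: row 1 has {}; col 1 has {1,3,4,5,6}; region has {1,4} → only 2 remains.
R2C5 = 3: row 2 has {1,4}; col 5 has {2,5,6}; region has {} → only 3 remains.
R4C3 = 1: row 4 has {2,3,4,5,6}; col 3 has {4,5}; region has {2,4,5,6} → only 1 remains.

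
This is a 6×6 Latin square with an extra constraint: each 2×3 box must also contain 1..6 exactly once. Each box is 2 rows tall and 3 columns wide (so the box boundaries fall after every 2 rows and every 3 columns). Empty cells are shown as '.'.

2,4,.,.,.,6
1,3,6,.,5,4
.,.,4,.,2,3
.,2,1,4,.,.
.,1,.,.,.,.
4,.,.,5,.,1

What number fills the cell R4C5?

6

R1C3 = 5: row 1 has {2,4,6}; col 3 has {1,4,6}; box has {1,2,3,4,6} → only 5 remains.
R2C4 = 2: row 2 has {1,3,4,5,6}; col 4 has {4,5}; box has {4,5,6} → only 2 remains.
R4C5 = 6: row 4 has {1,2,4}; col 5 has {2,5}; box has {2,3,4} → only 6 remains.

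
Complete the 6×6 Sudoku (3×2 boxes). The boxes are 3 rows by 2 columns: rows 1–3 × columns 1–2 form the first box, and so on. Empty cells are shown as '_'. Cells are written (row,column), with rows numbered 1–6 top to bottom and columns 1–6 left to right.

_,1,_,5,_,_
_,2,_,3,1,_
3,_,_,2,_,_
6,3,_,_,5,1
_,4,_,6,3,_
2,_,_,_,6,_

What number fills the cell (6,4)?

1

(1,1) = 4: row 1 has {1,5}; col 1 has {2,3,6}; box has {1,2,3} → only 4 remains.
(1,3) = 6: row 1 has {1,4,5}; col 3 has {}; box has {2,3,5} → only 6 remains.
(1,5) = 2: row 1 has {1,4,5,6}; col 5 has {1,3,5,6}; box has {1} → only 2 remains.
(1,6) = 3: row 1 has {1,2,4,5,6}; col 6 has {1}; box has {1,2} → only 3 remains.
(2,1) = 5: row 2 has {1,2,3}; col 1 has {2,3,4,6}; box has {1,2,3,4} → only 5 remains.
(2,3) = 4: row 2 has {1,2,3,5}; col 3 has {6}; box has {2,3,5,6} → only 4 remains.
(2,6) = 6: row 2 has {1,2,3,4,5}; col 6 has {1,3}; box has {1,2,3} → only 6 remains.
(3,2) = 6: row 3 has {2,3}; col 2 has {1,2,3,4}; box has {1,2,3,4,5} → only 6 remains.
(3,3) = 1: row 3 has {2,3,6}; col 3 has {4,6}; box has {2,3,4,5,6} → only 1 remains.
(3,5) = 4: row 3 has {1,2,3,6}; col 5 has {1,2,3,5,6}; box has {1,2,3,6} → only 4 remains.
(3,6) = 5: row 3 has {1,2,3,4,6}; col 6 has {1,3,6}; box has {1,2,3,4,6} → only 5 remains.
(4,3) = 2: row 4 has {1,3,5,6}; col 3 has {1,4,6}; box has {6} → only 2 remains.
(4,4) = 4: row 4 has {1,2,3,5,6}; col 4 has {2,3,5,6}; box has {2,6} → only 4 remains.
(5,1) = 1: row 5 has {3,4,6}; col 1 has {2,3,4,5,6}; box has {2,3,4,6} → only 1 remains.
(5,3) = 5: row 5 has {1,3,4,6}; col 3 has {1,2,4,6}; box has {2,4,6} → only 5 remains.
(5,6) = 2: row 5 has {1,3,4,5,6}; col 6 has {1,3,5,6}; box has {1,3,5,6} → only 2 remains.
(6,2) = 5: row 6 has {2,6}; col 2 has {1,2,3,4,6}; box has {1,2,3,4,6} → only 5 remains.
(6,3) = 3: row 6 has {2,5,6}; col 3 has {1,2,4,5,6}; box has {2,4,5,6} → only 3 remains.
(6,4) = 1: row 6 has {2,3,5,6}; col 4 has {2,3,4,5,6}; box has {2,3,4,5,6} → only 1 remains.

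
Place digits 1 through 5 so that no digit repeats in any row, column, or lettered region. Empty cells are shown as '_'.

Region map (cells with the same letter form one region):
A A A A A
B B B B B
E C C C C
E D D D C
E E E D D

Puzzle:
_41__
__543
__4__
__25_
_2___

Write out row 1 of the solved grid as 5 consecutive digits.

r2c2 = 1 (sole candidate).
r4c2 = 3 (sole candidate).
r4c5 = 1 (sole candidate).
r5c3 = 3 (sole candidate).
r5c4 = 1 (sole candidate).
r5c5 = 4 (sole candidate).
r2c1 = 2 (sole candidate).
r3c2 = 5 (sole candidate).
r3c5 = 2 (sole candidate).
r4c1 = 4 (sole candidate).
r5c1 = 5 (sole candidate).
r1c1 = 3: row 1 has {1,4}; col 1 has {2,4,5}; region has {1,4} → only 3 remains.
r1c4 = 2: row 1 has {1,3,4}; col 4 has {1,4,5}; region has {1,3,4} → only 2 remains.
r1c5 = 5: row 1 has {1,2,3,4}; col 5 has {1,2,3,4}; region has {1,2,3,4} → only 5 remains.

34125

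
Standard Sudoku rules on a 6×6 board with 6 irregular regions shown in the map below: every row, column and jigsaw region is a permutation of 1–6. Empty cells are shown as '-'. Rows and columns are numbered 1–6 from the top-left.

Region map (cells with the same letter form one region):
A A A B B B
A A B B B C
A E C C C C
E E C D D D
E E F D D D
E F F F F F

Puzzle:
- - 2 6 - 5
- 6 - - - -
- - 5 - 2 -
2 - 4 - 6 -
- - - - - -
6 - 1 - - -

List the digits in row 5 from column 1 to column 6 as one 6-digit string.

316452

r2c3 = 3 (sole candidate).
r2c6 = 1 (sole candidate).
r3c4 = 3 (sole candidate).
r3c6 = 6 (sole candidate).
r4c6 = 3 (sole candidate).
r5c3 = 6: row 5 has {}; col 3 has {1,2,3,4,5}; region has {1} → only 6 remains.
r2c5 = 4 (sole candidate).
r1c5 = 1 (sole candidate).
r2c1 = 5 (sole candidate).
r2c4 = 2 (sole candidate).
r5c5 = 5: row 5 has {6}; col 5 has {1,2,4,6}; region has {3,6} → only 5 remains.
r6c5 = 3 (sole candidate).
r4c4 = 1 (sole candidate).
r5c4 = 4: row 5 has {5,6}; col 4 has {1,2,3,6}; region has {1,3,5,6} → only 4 remains.
r5c6 = 2: row 5 has {4,5,6}; col 6 has {1,3,5,6}; region has {1,3,4,5,6} → only 2 remains.
r6c4 = 5 (sole candidate).
r6c6 = 4 (sole candidate).
r4c2 = 5 (sole candidate).
r6c2 = 2 (sole candidate).
r3c1 = 1 (hidden single in region A).
r3c2 = 4 (sole candidate).
r5c1 = 3: row 5 has {2,4,5,6}; col 1 has {1,2,5,6}; region has {2,4,5,6} → only 3 remains.
r5c2 = 1: row 5 has {2,3,4,5,6}; col 2 has {2,4,5,6}; region has {2,3,4,5,6} → only 1 remains.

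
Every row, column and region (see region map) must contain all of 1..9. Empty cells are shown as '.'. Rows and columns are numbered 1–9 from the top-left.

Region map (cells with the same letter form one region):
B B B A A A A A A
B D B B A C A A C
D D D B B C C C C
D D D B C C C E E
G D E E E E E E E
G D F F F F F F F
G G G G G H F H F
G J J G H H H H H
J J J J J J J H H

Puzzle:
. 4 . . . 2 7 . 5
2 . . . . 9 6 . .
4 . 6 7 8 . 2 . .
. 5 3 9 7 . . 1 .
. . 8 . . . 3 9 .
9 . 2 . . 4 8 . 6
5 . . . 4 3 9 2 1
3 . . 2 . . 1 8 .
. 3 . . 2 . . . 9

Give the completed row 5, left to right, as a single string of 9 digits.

r1c3 = 1: row 1 has {2,4,5,7}; col 3 has {2,3,6,8}; region has {2,4,7,8,9} → only 1 remains.
r1c8 = 3: row 1 has {1,2,4,5,7}; col 8 has {1,2,8,9}; region has {2,5,6,7} → only 3 remains.
r2c3 = 5: row 2 has {2,6,9}; col 3 has {1,2,3,6,8}; region has {1,2,4,7,8,9} → only 5 remains.
r2c4 = 3: row 2 has {2,5,6,9}; col 4 has {2,7,9}; region has {1,2,4,5,7,8,9} → only 3 remains.
r2c5 = 1: row 2 has {2,3,5,6,9}; col 5 has {2,4,7,8}; region has {2,3,5,6,7} → only 1 remains.
r2c8 = 4: row 2 has {1,2,3,5,6,9}; col 8 has {1,2,3,8,9}; region has {1,2,3,5,6,7} → only 4 remains.
r2c9 = 8: row 2 has {1,2,3,4,5,6,9}; col 9 has {1,5,6,9}; region has {2,7,9} → only 8 remains.
r3c8 = 5: row 3 has {2,4,6,7,8}; col 8 has {1,2,3,4,8,9}; region has {2,7,8,9} → only 5 remains.
r3c9 = 3: row 3 has {2,4,5,6,7,8}; col 9 has {1,5,6,8,9}; region has {2,5,7,8,9} → only 3 remains.
r4c1 = 8: row 4 has {1,3,5,7,9}; col 1 has {2,3,4,5,9}; region has {3,4,5,6} → only 8 remains.
r4c6 = 6: row 4 has {1,3,5,7,8,9}; col 6 has {2,3,4,9}; region has {2,3,5,7,8,9} → only 6 remains.
r4c7 = 4: row 4 has {1,3,5,6,7,8,9}; col 7 has {1,2,3,6,7,8,9}; region has {2,3,5,6,7,8,9} → only 4 remains.
r4c9 = 2: row 4 has {1,3,4,5,6,7,8,9}; col 9 has {1,3,5,6,8,9}; region has {1,3,8,9} → only 2 remains.
r6c4 = 5: row 6 has {2,4,6,8,9}; col 4 has {2,3,7,9}; region has {1,2,4,6,8,9} → only 5 remains.
r6c5 = 3: row 6 has {2,4,5,6,8,9}; col 5 has {1,2,4,7,8}; region has {1,2,4,5,6,8,9} → only 3 remains.
r6c8 = 7: row 6 has {2,3,4,5,6,8,9}; col 8 has {1,2,3,4,5,8,9}; region has {1,2,3,4,5,6,8,9} → only 7 remains.
r7c3 = 7: row 7 has {1,2,3,4,5,9}; col 3 has {1,2,3,5,6,8}; region has {2,3,4,5,9} → only 7 remains.
r9c3 = 4: row 9 has {2,3,9}; col 3 has {1,2,3,5,6,7,8}; region has {2,3} → only 4 remains.
r9c7 = 5: row 9 has {2,3,4,9}; col 7 has {1,2,3,4,6,7,8,9}; region has {2,3,4} → only 5 remains.
r9c8 = 6: row 9 has {2,3,4,5,9}; col 8 has {1,2,3,4,5,7,8,9}; region has {1,2,3,8,9} → only 6 remains.
r1c1 = 6: row 1 has {1,2,3,4,5,7}; col 1 has {2,3,4,5,8,9}; region has {1,2,3,4,5,7,8,9} → only 6 remains.
r1c4 = 8: row 1 has {1,2,3,4,5,6,7}; col 4 has {2,3,5,7,9}; region has {1,2,3,4,5,6,7} → only 8 remains.
r1c5 = 9: row 1 has {1,2,3,4,5,6,7,8}; col 5 has {1,2,3,4,7,8}; region has {1,2,3,4,5,6,7,8} → only 9 remains.
r2c2 = 7: row 2 has {1,2,3,4,5,6,8,9}; col 2 has {3,4,5}; region has {3,4,5,6,8} → only 7 remains.
r3c6 = 1: row 3 has {2,3,4,5,6,7,8}; col 6 has {2,3,4,6,9}; region has {2,3,4,5,6,7,8,9} → only 1 remains.
r5c1 = 1: row 5 has {3,8,9}; col 1 has {2,3,4,5,6,8,9}; region has {2,3,4,5,7,9} → only 1 remains.
r5c2 = 2: row 5 has {1,3,8,9}; col 2 has {3,4,5,7}; region has {3,4,5,6,7,8} → only 2 remains.
r6c2 = 1: row 6 has {2,3,4,5,6,7,8,9}; col 2 has {2,3,4,5,7}; region has {2,3,4,5,6,7,8} → only 1 remains.
r7c4 = 6: row 7 has {1,2,3,4,5,7,9}; col 4 has {2,3,5,7,8,9}; region has {1,2,3,4,5,7,9} → only 6 remains.
r8c3 = 9: row 8 has {1,2,3,8}; col 3 has {1,2,3,4,5,6,7,8}; region has {2,3,4,5} → only 9 remains.
r8c5 = 5: row 8 has {1,2,3,8,9}; col 5 has {1,2,3,4,7,8,9}; region has {1,2,3,6,8,9} → only 5 remains.
r8c6 = 7: row 8 has {1,2,3,5,8,9}; col 6 has {1,2,3,4,6,9}; region has {1,2,3,5,6,8,9} → only 7 remains.
r8c9 = 4: row 8 has {1,2,3,5,7,8,9}; col 9 has {1,2,3,5,6,8,9}; region has {1,2,3,5,6,7,8,9} → only 4 remains.
r9c1 = 7: row 9 has {2,3,4,5,6,9}; col 1 has {1,2,3,4,5,6,8,9}; region has {2,3,4,5,9} → only 7 remains.
r9c4 = 1: row 9 has {2,3,4,5,6,7,9}; col 4 has {2,3,5,6,7,8,9}; region has {2,3,4,5,7,9} → only 1 remains.
r9c6 = 8: row 9 has {1,2,3,4,5,6,7,9}; col 6 has {1,2,3,4,6,7,9}; region has {1,2,3,4,5,7,9} → only 8 remains.
r3c2 = 9: row 3 has {1,2,3,4,5,6,7,8}; col 2 has {1,2,3,4,5,7}; region has {1,2,3,4,5,6,7,8} → only 9 remains.
r5c4 = 4: row 5 has {1,2,3,8,9}; col 4 has {1,2,3,5,6,7,8,9}; region has {1,2,3,8,9} → only 4 remains.
r5c5 = 6: row 5 has {1,2,3,4,8,9}; col 5 has {1,2,3,4,5,7,8,9}; region has {1,2,3,4,8,9} → only 6 remains.
r5c6 = 5: row 5 has {1,2,3,4,6,8,9}; col 6 has {1,2,3,4,6,7,8,9}; region has {1,2,3,4,6,8,9} → only 5 remains.
r5c9 = 7: row 5 has {1,2,3,4,5,6,8,9}; col 9 has {1,2,3,4,5,6,8,9}; region has {1,2,3,4,5,6,8,9} → only 7 remains.

128465397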